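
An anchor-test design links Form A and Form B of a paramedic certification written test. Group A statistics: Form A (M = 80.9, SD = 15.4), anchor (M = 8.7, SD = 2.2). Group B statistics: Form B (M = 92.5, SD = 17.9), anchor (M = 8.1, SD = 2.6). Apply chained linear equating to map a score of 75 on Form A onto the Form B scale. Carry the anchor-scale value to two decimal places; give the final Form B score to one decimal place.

Form A → anchor (Group A): v = (2.2/15.4)(75 − 80.9) + 8.7 = 7.86
anchor → Form B (Group B): y = (17.9/2.6)(7.86 − 8.1) + 92.5 = 90.8

90.8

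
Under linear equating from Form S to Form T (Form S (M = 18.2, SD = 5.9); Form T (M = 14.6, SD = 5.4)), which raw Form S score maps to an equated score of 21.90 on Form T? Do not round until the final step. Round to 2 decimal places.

26.18

Invert y = (SD_Y/SD_X)(x − M_X) + M_Y:
x = (SD_X/SD_Y)(y − M_Y) + M_X = (5.9/5.4)(21.90 − 14.6) + 18.2
x = 1.092593 × 7.300 + 18.2 = 26.18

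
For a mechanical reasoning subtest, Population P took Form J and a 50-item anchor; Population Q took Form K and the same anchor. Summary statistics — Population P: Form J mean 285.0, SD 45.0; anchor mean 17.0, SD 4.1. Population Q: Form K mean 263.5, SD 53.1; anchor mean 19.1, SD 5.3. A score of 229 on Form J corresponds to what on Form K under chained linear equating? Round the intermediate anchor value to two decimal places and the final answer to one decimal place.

191.4

Form J → anchor (Population P): v = (4.1/45.0)(229 − 285.0) + 17.0 = 11.90
anchor → Form K (Population Q): y = (53.1/5.3)(11.90 − 19.1) + 263.5 = 191.4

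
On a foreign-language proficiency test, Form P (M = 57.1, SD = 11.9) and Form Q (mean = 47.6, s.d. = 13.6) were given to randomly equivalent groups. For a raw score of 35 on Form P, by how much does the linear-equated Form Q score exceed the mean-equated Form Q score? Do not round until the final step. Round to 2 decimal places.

Mean-equated: 35 + (47.6 − 57.1) = 25.50
Linear-equated: (13.6/11.9)(35 − 57.1) + 47.6 = 22.343
Difference = 22.343 − 25.50 = -3.16

-3.16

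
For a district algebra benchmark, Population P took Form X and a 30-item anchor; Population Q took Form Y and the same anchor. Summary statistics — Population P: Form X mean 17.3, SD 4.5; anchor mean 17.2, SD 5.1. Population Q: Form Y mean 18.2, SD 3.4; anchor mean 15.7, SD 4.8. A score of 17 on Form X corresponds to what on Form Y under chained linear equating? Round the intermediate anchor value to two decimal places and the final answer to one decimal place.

Form X → anchor (Population P): v = (5.1/4.5)(17 − 17.3) + 17.2 = 16.86
anchor → Form Y (Population Q): y = (3.4/4.8)(16.86 − 15.7) + 18.2 = 19.0

19.0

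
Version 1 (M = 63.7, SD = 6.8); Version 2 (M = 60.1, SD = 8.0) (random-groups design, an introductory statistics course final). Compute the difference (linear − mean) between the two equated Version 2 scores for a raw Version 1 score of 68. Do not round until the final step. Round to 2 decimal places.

0.76

Mean-equated: 68 + (60.1 − 63.7) = 64.40
Linear-equated: (8.0/6.8)(68 − 63.7) + 60.1 = 65.159
Difference = 65.159 − 64.40 = 0.76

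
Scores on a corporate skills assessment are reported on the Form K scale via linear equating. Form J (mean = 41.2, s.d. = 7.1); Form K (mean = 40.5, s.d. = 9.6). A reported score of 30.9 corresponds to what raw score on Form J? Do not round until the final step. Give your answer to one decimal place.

Invert y = (SD_Y/SD_X)(x − M_X) + M_Y:
x = (SD_X/SD_Y)(y − M_Y) + M_X = (7.1/9.6)(30.9 − 40.5) + 41.2
x = 0.739583 × -9.600 + 41.2 = 34.1

34.1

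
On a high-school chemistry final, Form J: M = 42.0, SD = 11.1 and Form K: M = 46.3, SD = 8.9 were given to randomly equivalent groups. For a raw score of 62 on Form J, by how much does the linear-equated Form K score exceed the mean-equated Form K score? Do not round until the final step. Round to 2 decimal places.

Mean-equated: 62 + (46.3 − 42.0) = 66.30
Linear-equated: (8.9/11.1)(62 − 42.0) + 46.3 = 62.336
Difference = 62.336 − 66.30 = -3.96

-3.96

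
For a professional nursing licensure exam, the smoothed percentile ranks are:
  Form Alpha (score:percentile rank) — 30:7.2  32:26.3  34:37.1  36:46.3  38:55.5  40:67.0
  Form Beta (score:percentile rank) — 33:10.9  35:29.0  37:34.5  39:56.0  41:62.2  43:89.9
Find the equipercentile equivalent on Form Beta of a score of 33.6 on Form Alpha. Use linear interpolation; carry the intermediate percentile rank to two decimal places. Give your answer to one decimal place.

PR of 33.6 on Form Alpha: 26.3 + (33.6 − 32)/(34 − 32) × (37.1 − 26.3) = 34.94
On Form Beta, PR 34.94 falls between score 37 (PR 34.5) and 39 (PR 56.0).
Interpolate: 37 + (34.94 − 34.5)/(56.0 − 34.5) × (39 − 37) = 37.0

37.0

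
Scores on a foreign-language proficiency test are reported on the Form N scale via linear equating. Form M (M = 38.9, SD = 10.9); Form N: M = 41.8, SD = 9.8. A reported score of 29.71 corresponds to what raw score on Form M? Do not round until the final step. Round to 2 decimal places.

25.45

Invert y = (SD_Y/SD_X)(x − M_X) + M_Y:
x = (SD_X/SD_Y)(y − M_Y) + M_X = (10.9/9.8)(29.71 − 41.8) + 38.9
x = 1.112245 × -12.090 + 38.9 = 25.45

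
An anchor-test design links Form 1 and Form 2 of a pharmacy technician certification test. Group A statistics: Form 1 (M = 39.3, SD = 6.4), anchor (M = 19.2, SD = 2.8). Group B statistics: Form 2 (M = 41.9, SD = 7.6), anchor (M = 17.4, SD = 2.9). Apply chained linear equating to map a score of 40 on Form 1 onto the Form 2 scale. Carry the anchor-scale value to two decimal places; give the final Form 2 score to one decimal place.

47.4

Form 1 → anchor (Group A): v = (2.8/6.4)(40 − 39.3) + 19.2 = 19.51
anchor → Form 2 (Group B): y = (7.6/2.9)(19.51 − 17.4) + 41.9 = 47.4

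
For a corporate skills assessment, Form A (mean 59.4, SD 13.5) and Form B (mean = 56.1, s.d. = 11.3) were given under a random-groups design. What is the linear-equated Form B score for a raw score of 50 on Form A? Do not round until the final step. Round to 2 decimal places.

48.23

Linear equating: y = (SD_Y/SD_X)(x − M_X) + M_Y
y = (11.3/13.5)(50 − 59.4) + 56.1
y = 0.837037 × -9.4 + 56.1 = -7.8681 + 56.1 = 48.23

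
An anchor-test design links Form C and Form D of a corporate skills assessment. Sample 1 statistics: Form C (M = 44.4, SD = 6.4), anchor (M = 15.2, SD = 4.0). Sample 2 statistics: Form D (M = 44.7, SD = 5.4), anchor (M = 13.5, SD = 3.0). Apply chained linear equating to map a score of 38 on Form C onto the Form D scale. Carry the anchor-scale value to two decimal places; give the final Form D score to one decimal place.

Form C → anchor (Sample 1): v = (4.0/6.4)(38 − 44.4) + 15.2 = 11.20
anchor → Form D (Sample 2): y = (5.4/3.0)(11.20 − 13.5) + 44.7 = 40.6

40.6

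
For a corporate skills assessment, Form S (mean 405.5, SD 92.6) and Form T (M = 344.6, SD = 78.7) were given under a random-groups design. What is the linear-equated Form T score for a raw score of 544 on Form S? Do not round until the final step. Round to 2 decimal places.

Linear equating: y = (SD_Y/SD_X)(x − M_X) + M_Y
y = (78.7/92.6)(544 − 405.5) + 344.6
y = 0.849892 × 138.5 + 344.6 = 117.7100 + 344.6 = 462.31

462.31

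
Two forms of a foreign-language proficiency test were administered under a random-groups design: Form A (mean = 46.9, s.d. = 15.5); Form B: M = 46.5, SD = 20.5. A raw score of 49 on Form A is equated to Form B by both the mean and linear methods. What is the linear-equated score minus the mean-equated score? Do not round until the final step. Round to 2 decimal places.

0.68

Mean-equated: 49 + (46.5 − 46.9) = 48.60
Linear-equated: (20.5/15.5)(49 − 46.9) + 46.5 = 49.277
Difference = 49.277 − 48.60 = 0.68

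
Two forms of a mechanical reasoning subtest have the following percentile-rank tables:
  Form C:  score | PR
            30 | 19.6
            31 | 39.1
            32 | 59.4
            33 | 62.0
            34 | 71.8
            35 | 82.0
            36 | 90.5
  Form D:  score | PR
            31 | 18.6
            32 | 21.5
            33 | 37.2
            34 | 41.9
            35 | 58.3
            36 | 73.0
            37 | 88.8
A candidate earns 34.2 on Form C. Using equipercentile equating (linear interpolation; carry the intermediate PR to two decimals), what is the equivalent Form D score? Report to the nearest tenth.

PR of 34.2 on Form C: 71.8 + (34.2 − 34)/(35 − 34) × (82.0 − 71.8) = 73.84
On Form D, PR 73.84 falls between score 36 (PR 73.0) and 37 (PR 88.8).
Interpolate: 36 + (73.84 − 73.0)/(88.8 − 73.0) × (37 − 36) = 36.1

36.1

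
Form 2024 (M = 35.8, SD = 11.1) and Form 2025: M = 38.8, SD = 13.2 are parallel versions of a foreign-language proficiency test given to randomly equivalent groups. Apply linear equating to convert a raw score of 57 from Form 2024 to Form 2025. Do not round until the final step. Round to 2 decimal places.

Linear equating: y = (SD_Y/SD_X)(x − M_X) + M_Y
y = (13.2/11.1)(57 − 35.8) + 38.8
y = 1.189189 × 21.2 + 38.8 = 25.2108 + 38.8 = 64.01

64.01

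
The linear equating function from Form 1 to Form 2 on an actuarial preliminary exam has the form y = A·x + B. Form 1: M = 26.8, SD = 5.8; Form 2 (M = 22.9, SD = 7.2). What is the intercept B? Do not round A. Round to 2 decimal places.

A = SD_Y / SD_X = 7.2 / 5.8 = 1.241379
B = M_Y − A·M_X = 22.9 − 1.241379 × 26.8 = -10.37

-10.37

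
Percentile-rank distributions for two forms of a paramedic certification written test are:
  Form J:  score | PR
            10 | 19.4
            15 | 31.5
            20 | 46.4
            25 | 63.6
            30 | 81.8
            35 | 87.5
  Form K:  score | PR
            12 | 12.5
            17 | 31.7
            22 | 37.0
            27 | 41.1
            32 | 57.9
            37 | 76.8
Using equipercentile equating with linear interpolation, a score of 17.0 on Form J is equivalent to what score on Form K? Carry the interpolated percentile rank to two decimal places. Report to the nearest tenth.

22.6

PR of 17.0 on Form J: 31.5 + (17.0 − 15)/(20 − 15) × (46.4 − 31.5) = 37.46
On Form K, PR 37.46 falls between score 22 (PR 37.0) and 27 (PR 41.1).
Interpolate: 22 + (37.46 − 37.0)/(41.1 − 37.0) × (27 − 22) = 22.6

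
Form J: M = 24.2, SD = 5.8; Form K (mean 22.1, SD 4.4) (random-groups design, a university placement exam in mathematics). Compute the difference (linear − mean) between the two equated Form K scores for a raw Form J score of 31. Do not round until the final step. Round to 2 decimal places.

Mean-equated: 31 + (22.1 − 24.2) = 28.90
Linear-equated: (4.4/5.8)(31 − 24.2) + 22.1 = 27.259
Difference = 27.259 − 28.90 = -1.64

-1.64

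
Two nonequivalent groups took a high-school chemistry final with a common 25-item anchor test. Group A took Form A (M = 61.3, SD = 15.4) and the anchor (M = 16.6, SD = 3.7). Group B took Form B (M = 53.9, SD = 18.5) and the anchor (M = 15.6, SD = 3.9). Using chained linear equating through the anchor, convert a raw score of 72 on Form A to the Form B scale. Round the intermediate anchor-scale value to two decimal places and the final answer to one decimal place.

70.8

Form A → anchor (Group A): v = (3.7/15.4)(72 − 61.3) + 16.6 = 19.17
anchor → Form B (Group B): y = (18.5/3.9)(19.17 − 15.6) + 53.9 = 70.8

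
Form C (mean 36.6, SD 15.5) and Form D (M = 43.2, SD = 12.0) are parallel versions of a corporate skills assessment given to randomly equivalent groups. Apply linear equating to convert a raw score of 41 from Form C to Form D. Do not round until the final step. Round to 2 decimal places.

46.61

Linear equating: y = (SD_Y/SD_X)(x − M_X) + M_Y
y = (12.0/15.5)(41 − 36.6) + 43.2
y = 0.774194 × 4.4 + 43.2 = 3.4065 + 43.2 = 46.61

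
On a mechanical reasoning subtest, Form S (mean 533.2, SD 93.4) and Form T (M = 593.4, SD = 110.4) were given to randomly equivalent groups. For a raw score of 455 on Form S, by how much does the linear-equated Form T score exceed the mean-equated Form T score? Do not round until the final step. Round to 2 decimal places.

-14.23

Mean-equated: 455 + (593.4 − 533.2) = 515.20
Linear-equated: (110.4/93.4)(455 − 533.2) + 593.4 = 500.967
Difference = 500.967 − 515.20 = -14.23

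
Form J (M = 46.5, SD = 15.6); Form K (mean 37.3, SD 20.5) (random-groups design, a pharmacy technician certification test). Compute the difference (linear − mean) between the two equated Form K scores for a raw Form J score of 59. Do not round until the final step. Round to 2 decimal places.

3.93

Mean-equated: 59 + (37.3 − 46.5) = 49.80
Linear-equated: (20.5/15.6)(59 − 46.5) + 37.3 = 53.726
Difference = 53.726 − 49.80 = 3.93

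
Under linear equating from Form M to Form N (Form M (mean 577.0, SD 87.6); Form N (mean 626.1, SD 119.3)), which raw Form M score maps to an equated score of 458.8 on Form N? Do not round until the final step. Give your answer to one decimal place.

Invert y = (SD_Y/SD_X)(x − M_X) + M_Y:
x = (SD_X/SD_Y)(y − M_Y) + M_X = (87.6/119.3)(458.8 − 626.1) + 577.0
x = 0.734283 × -167.300 + 577.0 = 454.2

454.2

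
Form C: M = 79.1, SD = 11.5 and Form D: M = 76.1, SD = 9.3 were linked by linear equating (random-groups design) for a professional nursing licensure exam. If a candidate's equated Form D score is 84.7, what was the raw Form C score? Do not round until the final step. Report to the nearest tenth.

Invert y = (SD_Y/SD_X)(x − M_X) + M_Y:
x = (SD_X/SD_Y)(y − M_Y) + M_X = (11.5/9.3)(84.7 − 76.1) + 79.1
x = 1.236559 × 8.600 + 79.1 = 89.7

89.7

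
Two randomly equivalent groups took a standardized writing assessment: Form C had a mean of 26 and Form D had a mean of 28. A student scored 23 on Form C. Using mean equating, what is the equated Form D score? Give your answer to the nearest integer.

25

Mean equating: y = x + (M_Y − M_X) = 23 + (28 − 26) = 25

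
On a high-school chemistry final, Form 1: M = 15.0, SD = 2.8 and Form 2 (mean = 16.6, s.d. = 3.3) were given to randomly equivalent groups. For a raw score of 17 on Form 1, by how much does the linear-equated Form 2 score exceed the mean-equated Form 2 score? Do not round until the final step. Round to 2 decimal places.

0.36

Mean-equated: 17 + (16.6 − 15.0) = 18.60
Linear-equated: (3.3/2.8)(17 − 15.0) + 16.6 = 18.957
Difference = 18.957 − 18.60 = 0.36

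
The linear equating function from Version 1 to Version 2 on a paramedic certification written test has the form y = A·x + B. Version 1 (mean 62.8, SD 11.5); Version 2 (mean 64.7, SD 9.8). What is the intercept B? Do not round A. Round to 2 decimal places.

A = SD_Y / SD_X = 9.8 / 11.5 = 0.852174
B = M_Y − A·M_X = 64.7 − 0.852174 × 62.8 = 11.18

11.18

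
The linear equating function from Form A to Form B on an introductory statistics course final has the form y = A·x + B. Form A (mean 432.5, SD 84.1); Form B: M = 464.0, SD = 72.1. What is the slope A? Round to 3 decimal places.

0.857

A = SD_Y / SD_X = 72.1 / 84.1 = 0.857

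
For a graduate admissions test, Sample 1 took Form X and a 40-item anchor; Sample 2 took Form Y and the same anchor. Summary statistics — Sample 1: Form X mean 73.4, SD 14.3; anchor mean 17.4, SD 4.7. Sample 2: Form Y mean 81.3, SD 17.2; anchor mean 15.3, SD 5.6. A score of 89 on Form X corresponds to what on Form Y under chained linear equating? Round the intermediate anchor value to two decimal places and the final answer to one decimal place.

Form X → anchor (Sample 1): v = (4.7/14.3)(89 − 73.4) + 17.4 = 22.53
anchor → Form Y (Sample 2): y = (17.2/5.6)(22.53 − 15.3) + 81.3 = 103.5

103.5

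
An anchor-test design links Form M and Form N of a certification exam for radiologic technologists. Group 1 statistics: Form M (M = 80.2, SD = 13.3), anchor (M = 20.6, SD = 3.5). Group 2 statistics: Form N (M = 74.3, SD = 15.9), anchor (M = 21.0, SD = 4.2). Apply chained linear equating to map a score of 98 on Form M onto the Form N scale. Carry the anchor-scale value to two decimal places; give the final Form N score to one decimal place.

Form M → anchor (Group 1): v = (3.5/13.3)(98 − 80.2) + 20.6 = 25.28
anchor → Form N (Group 2): y = (15.9/4.2)(25.28 − 21.0) + 74.3 = 90.5

90.5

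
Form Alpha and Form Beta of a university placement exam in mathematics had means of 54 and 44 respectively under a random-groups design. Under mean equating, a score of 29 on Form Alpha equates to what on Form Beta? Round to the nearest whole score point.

Mean equating: y = x + (M_Y − M_X) = 29 + (44 − 54) = 19

19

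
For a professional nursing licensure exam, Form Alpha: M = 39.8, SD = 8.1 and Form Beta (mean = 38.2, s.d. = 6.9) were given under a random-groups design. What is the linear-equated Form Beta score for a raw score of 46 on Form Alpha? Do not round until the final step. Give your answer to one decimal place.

Linear equating: y = (SD_Y/SD_X)(x − M_X) + M_Y
y = (6.9/8.1)(46 − 39.8) + 38.2
y = 0.851852 × 6.2 + 38.2 = 5.2815 + 38.2 = 43.5

43.5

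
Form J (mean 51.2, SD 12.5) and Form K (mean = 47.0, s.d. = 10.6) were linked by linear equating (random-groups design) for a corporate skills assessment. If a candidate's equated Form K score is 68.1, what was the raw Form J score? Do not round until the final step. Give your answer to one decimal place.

76.1

Invert y = (SD_Y/SD_X)(x − M_X) + M_Y:
x = (SD_X/SD_Y)(y − M_Y) + M_X = (12.5/10.6)(68.1 − 47.0) + 51.2
x = 1.179245 × 21.100 + 51.2 = 76.1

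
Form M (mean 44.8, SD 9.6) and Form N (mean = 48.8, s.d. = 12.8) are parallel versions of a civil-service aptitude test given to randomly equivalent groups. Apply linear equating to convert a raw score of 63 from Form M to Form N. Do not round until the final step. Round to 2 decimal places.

Linear equating: y = (SD_Y/SD_X)(x − M_X) + M_Y
y = (12.8/9.6)(63 − 44.8) + 48.8
y = 1.333333 × 18.2 + 48.8 = 24.2667 + 48.8 = 73.07

73.07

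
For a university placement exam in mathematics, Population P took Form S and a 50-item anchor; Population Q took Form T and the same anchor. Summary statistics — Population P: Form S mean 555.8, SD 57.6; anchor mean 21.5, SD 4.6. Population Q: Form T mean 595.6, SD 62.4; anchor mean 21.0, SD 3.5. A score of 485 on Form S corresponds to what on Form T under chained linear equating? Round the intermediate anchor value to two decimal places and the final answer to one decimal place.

503.8

Form S → anchor (Population P): v = (4.6/57.6)(485 − 555.8) + 21.5 = 15.85
anchor → Form T (Population Q): y = (62.4/3.5)(15.85 − 21.0) + 595.6 = 503.8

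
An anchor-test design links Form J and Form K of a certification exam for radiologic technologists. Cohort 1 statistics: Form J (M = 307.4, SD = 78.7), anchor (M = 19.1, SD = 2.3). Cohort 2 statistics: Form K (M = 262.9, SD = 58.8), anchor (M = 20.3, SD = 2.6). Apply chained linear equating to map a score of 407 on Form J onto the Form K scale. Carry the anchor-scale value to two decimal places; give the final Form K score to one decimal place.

Form J → anchor (Cohort 1): v = (2.3/78.7)(407 − 307.4) + 19.1 = 22.01
anchor → Form K (Cohort 2): y = (58.8/2.6)(22.01 − 20.3) + 262.9 = 301.6

301.6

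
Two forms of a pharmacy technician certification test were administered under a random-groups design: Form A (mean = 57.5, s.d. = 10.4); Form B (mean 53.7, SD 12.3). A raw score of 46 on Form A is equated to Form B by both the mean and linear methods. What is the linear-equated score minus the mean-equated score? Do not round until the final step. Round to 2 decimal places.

Mean-equated: 46 + (53.7 − 57.5) = 42.20
Linear-equated: (12.3/10.4)(46 − 57.5) + 53.7 = 40.099
Difference = 40.099 − 42.20 = -2.10

-2.10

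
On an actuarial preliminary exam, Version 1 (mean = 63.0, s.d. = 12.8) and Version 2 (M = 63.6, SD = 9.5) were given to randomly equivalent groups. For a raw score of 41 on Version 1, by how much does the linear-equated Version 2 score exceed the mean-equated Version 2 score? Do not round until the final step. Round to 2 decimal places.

Mean-equated: 41 + (63.6 − 63.0) = 41.60
Linear-equated: (9.5/12.8)(41 − 63.0) + 63.6 = 47.272
Difference = 47.272 − 41.60 = 5.67

5.67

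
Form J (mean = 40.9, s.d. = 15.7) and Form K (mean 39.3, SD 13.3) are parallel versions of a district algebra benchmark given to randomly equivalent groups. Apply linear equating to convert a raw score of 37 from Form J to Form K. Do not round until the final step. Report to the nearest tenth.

Linear equating: y = (SD_Y/SD_X)(x − M_X) + M_Y
y = (13.3/15.7)(37 − 40.9) + 39.3
y = 0.847134 × -3.9 + 39.3 = -3.3038 + 39.3 = 36.0

36.0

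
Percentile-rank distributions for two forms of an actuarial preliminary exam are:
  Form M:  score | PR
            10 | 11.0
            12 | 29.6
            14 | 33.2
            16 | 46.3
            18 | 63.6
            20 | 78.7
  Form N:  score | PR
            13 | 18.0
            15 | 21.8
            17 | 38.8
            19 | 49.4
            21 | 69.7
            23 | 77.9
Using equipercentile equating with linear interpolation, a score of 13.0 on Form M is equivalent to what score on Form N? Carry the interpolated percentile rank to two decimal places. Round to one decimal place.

PR of 13.0 on Form M: 29.6 + (13.0 − 12)/(14 − 12) × (33.2 − 29.6) = 31.40
On Form N, PR 31.40 falls between score 15 (PR 21.8) and 17 (PR 38.8).
Interpolate: 15 + (31.40 − 21.8)/(38.8 − 21.8) × (17 − 15) = 16.1

16.1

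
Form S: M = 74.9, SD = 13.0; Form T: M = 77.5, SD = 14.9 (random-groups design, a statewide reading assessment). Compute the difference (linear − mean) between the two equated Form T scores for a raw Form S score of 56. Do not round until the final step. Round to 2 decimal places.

-2.76

Mean-equated: 56 + (77.5 − 74.9) = 58.60
Linear-equated: (14.9/13.0)(56 − 74.9) + 77.5 = 55.838
Difference = 55.838 − 58.60 = -2.76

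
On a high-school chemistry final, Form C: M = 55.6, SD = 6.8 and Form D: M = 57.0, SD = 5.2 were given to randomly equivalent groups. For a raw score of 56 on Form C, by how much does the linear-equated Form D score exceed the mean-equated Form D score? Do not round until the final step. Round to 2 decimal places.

-0.09

Mean-equated: 56 + (57.0 − 55.6) = 57.40
Linear-equated: (5.2/6.8)(56 − 55.6) + 57.0 = 57.306
Difference = 57.306 − 57.40 = -0.09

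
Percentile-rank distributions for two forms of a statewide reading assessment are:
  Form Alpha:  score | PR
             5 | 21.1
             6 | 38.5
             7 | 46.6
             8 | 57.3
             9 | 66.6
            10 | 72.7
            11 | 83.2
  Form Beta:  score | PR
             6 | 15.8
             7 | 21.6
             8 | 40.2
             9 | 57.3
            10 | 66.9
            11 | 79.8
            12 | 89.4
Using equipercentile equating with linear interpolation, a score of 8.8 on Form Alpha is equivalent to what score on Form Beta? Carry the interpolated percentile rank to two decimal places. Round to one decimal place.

PR of 8.8 on Form Alpha: 57.3 + (8.8 − 8)/(9 − 8) × (66.6 − 57.3) = 64.74
On Form Beta, PR 64.74 falls between score 9 (PR 57.3) and 10 (PR 66.9).
Interpolate: 9 + (64.74 − 57.3)/(66.9 − 57.3) × (10 − 9) = 9.8

9.8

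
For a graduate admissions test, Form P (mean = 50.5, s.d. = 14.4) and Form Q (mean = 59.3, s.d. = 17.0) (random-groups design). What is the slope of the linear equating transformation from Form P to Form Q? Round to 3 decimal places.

1.181

A = SD_Y / SD_X = 17.0 / 14.4 = 1.181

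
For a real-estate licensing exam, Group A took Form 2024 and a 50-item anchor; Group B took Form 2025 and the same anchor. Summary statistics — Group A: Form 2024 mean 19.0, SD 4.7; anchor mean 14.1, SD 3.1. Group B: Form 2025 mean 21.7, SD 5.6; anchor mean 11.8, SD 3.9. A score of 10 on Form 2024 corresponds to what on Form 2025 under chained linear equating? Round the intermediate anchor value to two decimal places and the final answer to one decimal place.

16.5

Form 2024 → anchor (Group A): v = (3.1/4.7)(10 − 19.0) + 14.1 = 8.16
anchor → Form 2025 (Group B): y = (5.6/3.9)(8.16 − 11.8) + 21.7 = 16.5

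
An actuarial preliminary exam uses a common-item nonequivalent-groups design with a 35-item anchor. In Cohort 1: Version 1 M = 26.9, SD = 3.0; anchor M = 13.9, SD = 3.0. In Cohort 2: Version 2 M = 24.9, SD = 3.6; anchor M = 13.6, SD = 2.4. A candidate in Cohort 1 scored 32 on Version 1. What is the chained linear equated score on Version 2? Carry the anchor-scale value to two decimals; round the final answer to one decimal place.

33.0

Version 1 → anchor (Cohort 1): v = (3.0/3.0)(32 − 26.9) + 13.9 = 19.00
anchor → Version 2 (Cohort 2): y = (3.6/2.4)(19.00 − 13.6) + 24.9 = 33.0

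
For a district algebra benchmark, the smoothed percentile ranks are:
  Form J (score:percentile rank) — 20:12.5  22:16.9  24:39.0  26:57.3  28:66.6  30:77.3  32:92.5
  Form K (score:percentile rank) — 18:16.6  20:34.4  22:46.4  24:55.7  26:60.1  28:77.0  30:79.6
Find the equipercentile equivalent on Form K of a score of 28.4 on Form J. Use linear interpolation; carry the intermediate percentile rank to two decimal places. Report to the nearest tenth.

PR of 28.4 on Form J: 66.6 + (28.4 − 28)/(30 − 28) × (77.3 − 66.6) = 68.74
On Form K, PR 68.74 falls between score 26 (PR 60.1) and 28 (PR 77.0).
Interpolate: 26 + (68.74 − 60.1)/(77.0 − 60.1) × (28 − 26) = 27.0

27.0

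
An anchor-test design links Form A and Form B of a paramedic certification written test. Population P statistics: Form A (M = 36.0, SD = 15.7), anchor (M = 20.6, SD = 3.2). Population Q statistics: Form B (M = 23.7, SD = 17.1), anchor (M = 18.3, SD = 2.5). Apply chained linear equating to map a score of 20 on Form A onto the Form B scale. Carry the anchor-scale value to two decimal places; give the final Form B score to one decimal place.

17.1

Form A → anchor (Population P): v = (3.2/15.7)(20 − 36.0) + 20.6 = 17.34
anchor → Form B (Population Q): y = (17.1/2.5)(17.34 − 18.3) + 23.7 = 17.1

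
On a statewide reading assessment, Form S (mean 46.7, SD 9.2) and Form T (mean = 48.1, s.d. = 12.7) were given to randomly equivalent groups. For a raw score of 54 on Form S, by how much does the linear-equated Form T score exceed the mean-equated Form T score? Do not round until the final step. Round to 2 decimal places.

2.78

Mean-equated: 54 + (48.1 − 46.7) = 55.40
Linear-equated: (12.7/9.2)(54 − 46.7) + 48.1 = 58.177
Difference = 58.177 − 55.40 = 2.78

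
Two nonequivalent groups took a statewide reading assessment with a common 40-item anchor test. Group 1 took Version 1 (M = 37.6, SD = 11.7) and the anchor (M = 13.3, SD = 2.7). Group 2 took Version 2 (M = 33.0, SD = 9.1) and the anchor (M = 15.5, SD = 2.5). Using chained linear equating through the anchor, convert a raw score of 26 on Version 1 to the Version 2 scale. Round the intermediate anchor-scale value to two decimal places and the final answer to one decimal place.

Version 1 → anchor (Group 1): v = (2.7/11.7)(26 − 37.6) + 13.3 = 10.62
anchor → Version 2 (Group 2): y = (9.1/2.5)(10.62 − 15.5) + 33.0 = 15.2

15.2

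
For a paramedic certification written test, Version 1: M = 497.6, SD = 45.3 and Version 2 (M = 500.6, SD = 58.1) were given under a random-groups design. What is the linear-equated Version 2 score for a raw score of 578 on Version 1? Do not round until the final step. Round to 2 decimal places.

Linear equating: y = (SD_Y/SD_X)(x − M_X) + M_Y
y = (58.1/45.3)(578 − 497.6) + 500.6
y = 1.282561 × 80.4 + 500.6 = 103.1179 + 500.6 = 603.72

603.72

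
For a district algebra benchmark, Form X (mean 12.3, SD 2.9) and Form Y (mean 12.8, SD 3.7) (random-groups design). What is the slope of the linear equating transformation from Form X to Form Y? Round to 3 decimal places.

A = SD_Y / SD_X = 3.7 / 2.9 = 1.276

1.276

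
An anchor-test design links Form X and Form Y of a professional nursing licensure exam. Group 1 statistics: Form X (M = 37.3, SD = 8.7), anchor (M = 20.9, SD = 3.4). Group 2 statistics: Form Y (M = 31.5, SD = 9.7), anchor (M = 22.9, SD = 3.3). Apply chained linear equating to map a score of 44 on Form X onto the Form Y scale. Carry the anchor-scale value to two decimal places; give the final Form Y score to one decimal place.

33.3

Form X → anchor (Group 1): v = (3.4/8.7)(44 − 37.3) + 20.9 = 23.52
anchor → Form Y (Group 2): y = (9.7/3.3)(23.52 − 22.9) + 31.5 = 33.3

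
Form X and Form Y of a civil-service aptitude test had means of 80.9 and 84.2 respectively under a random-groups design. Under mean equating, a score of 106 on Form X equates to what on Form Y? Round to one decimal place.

109.3

Mean equating: y = x + (M_Y − M_X) = 106 + (84.2 − 80.9) = 109.3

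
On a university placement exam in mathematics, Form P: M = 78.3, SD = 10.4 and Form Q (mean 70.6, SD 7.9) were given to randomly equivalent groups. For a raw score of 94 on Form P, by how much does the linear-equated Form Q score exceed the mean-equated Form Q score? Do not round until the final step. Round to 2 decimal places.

-3.77

Mean-equated: 94 + (70.6 − 78.3) = 86.30
Linear-equated: (7.9/10.4)(94 − 78.3) + 70.6 = 82.526
Difference = 82.526 − 86.30 = -3.77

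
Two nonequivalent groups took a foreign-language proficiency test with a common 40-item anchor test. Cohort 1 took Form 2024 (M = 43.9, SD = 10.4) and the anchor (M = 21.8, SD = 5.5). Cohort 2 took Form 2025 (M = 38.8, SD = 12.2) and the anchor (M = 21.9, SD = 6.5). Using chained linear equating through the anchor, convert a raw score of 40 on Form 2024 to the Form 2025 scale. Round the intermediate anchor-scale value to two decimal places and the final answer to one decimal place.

34.7

Form 2024 → anchor (Cohort 1): v = (5.5/10.4)(40 − 43.9) + 21.8 = 19.74
anchor → Form 2025 (Cohort 2): y = (12.2/6.5)(19.74 − 21.9) + 38.8 = 34.7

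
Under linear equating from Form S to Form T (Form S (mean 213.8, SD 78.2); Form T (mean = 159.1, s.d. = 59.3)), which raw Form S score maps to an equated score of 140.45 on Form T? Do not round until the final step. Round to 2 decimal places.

189.21

Invert y = (SD_Y/SD_X)(x − M_X) + M_Y:
x = (SD_X/SD_Y)(y − M_Y) + M_X = (78.2/59.3)(140.45 − 159.1) + 213.8
x = 1.318718 × -18.650 + 213.8 = 189.21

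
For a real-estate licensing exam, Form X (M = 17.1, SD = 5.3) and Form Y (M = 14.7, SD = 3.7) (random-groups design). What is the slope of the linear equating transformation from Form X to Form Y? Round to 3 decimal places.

0.698

A = SD_Y / SD_X = 3.7 / 5.3 = 0.698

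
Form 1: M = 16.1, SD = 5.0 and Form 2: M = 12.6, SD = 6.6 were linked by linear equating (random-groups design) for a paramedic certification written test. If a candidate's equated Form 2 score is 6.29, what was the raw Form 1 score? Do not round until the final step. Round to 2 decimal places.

11.32

Invert y = (SD_Y/SD_X)(x − M_X) + M_Y:
x = (SD_X/SD_Y)(y − M_Y) + M_X = (5.0/6.6)(6.29 − 12.6) + 16.1
x = 0.757576 × -6.310 + 16.1 = 11.32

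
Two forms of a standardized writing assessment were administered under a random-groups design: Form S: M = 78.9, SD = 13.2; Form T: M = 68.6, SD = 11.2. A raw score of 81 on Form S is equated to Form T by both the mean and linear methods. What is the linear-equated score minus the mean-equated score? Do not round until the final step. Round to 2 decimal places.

-0.32

Mean-equated: 81 + (68.6 − 78.9) = 70.70
Linear-equated: (11.2/13.2)(81 − 78.9) + 68.6 = 70.382
Difference = 70.382 − 70.70 = -0.32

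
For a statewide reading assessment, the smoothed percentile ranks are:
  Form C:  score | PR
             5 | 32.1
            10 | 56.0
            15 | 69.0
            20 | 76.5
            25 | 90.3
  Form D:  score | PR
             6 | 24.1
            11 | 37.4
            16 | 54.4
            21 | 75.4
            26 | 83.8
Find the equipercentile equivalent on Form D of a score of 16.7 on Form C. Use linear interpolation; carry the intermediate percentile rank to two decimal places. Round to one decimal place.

20.1

PR of 16.7 on Form C: 69.0 + (16.7 − 15)/(20 − 15) × (76.5 − 69.0) = 71.55
On Form D, PR 71.55 falls between score 16 (PR 54.4) and 21 (PR 75.4).
Interpolate: 16 + (71.55 − 54.4)/(75.4 − 54.4) × (21 − 16) = 20.1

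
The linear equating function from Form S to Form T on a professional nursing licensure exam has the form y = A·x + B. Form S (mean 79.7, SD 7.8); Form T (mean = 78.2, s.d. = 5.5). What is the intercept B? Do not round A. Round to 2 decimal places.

22.00

A = SD_Y / SD_X = 5.5 / 7.8 = 0.705128
B = M_Y − A·M_X = 78.2 − 0.705128 × 79.7 = 22.00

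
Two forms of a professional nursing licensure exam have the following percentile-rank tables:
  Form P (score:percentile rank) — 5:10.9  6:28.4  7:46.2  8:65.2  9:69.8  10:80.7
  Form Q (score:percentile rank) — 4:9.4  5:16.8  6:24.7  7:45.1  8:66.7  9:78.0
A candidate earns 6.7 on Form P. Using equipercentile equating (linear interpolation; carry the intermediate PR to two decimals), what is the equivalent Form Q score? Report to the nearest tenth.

6.8

PR of 6.7 on Form P: 28.4 + (6.7 − 6)/(7 − 6) × (46.2 − 28.4) = 40.86
On Form Q, PR 40.86 falls between score 6 (PR 24.7) and 7 (PR 45.1).
Interpolate: 6 + (40.86 − 24.7)/(45.1 − 24.7) × (7 − 6) = 6.8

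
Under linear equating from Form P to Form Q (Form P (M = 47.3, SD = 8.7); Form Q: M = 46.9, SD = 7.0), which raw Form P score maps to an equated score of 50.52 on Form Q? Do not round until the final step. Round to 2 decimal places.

Invert y = (SD_Y/SD_X)(x − M_X) + M_Y:
x = (SD_X/SD_Y)(y − M_Y) + M_X = (8.7/7.0)(50.52 − 46.9) + 47.3
x = 1.242857 × 3.620 + 47.3 = 51.80

51.80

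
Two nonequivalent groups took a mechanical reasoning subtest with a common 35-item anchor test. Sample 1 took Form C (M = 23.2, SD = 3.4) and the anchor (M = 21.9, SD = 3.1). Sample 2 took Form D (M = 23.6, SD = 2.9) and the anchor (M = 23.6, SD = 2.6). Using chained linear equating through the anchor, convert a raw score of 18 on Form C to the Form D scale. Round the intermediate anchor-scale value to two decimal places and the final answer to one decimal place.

16.4

Form C → anchor (Sample 1): v = (3.1/3.4)(18 − 23.2) + 21.9 = 17.16
anchor → Form D (Sample 2): y = (2.9/2.6)(17.16 − 23.6) + 23.6 = 16.4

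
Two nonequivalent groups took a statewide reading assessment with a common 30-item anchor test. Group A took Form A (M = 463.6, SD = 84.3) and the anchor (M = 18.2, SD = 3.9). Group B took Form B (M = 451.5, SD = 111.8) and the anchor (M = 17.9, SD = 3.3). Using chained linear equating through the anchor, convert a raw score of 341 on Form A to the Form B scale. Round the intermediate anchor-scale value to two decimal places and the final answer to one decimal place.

Form A → anchor (Group A): v = (3.9/84.3)(341 − 463.6) + 18.2 = 12.53
anchor → Form B (Group B): y = (111.8/3.3)(12.53 − 17.9) + 451.5 = 269.6

269.6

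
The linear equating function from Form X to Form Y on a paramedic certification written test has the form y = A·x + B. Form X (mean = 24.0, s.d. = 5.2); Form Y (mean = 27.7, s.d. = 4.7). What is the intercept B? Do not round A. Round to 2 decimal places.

6.01

A = SD_Y / SD_X = 4.7 / 5.2 = 0.903846
B = M_Y − A·M_X = 27.7 − 0.903846 × 24.0 = 6.01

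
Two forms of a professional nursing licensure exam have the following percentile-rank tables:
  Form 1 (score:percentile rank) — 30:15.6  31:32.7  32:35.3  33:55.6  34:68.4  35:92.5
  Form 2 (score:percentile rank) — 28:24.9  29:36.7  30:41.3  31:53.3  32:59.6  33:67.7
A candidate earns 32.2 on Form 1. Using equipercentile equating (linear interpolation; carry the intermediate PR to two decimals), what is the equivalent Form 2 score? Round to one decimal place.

29.6

PR of 32.2 on Form 1: 35.3 + (32.2 − 32)/(33 − 32) × (55.6 − 35.3) = 39.36
On Form 2, PR 39.36 falls between score 29 (PR 36.7) and 30 (PR 41.3).
Interpolate: 29 + (39.36 − 36.7)/(41.3 − 36.7) × (30 − 29) = 29.6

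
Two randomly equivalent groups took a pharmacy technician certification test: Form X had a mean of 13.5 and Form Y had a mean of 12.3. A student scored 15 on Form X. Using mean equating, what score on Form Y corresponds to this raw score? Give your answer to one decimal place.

Mean equating: y = x + (M_Y − M_X) = 15 + (12.3 − 13.5) = 13.8

13.8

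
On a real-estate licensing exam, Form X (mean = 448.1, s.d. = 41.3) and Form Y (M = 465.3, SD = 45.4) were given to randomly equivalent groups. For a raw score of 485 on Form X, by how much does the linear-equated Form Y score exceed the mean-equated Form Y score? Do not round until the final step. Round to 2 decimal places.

3.66

Mean-equated: 485 + (465.3 − 448.1) = 502.20
Linear-equated: (45.4/41.3)(485 − 448.1) + 465.3 = 505.863
Difference = 505.863 − 502.20 = 3.66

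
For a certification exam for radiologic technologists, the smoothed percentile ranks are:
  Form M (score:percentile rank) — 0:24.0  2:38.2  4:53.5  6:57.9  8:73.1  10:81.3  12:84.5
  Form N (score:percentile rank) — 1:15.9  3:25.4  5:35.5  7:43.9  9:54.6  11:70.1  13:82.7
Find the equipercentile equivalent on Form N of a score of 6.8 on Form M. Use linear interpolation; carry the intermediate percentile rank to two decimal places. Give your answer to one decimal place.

PR of 6.8 on Form M: 57.9 + (6.8 − 6)/(8 − 6) × (73.1 − 57.9) = 63.98
On Form N, PR 63.98 falls between score 9 (PR 54.6) and 11 (PR 70.1).
Interpolate: 9 + (63.98 − 54.6)/(70.1 − 54.6) × (11 − 9) = 10.2

10.2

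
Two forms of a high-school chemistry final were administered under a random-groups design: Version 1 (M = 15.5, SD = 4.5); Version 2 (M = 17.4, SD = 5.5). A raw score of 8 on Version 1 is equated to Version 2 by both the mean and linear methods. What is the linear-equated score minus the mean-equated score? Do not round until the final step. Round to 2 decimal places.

Mean-equated: 8 + (17.4 − 15.5) = 9.90
Linear-equated: (5.5/4.5)(8 − 15.5) + 17.4 = 8.233
Difference = 8.233 − 9.90 = -1.67

-1.67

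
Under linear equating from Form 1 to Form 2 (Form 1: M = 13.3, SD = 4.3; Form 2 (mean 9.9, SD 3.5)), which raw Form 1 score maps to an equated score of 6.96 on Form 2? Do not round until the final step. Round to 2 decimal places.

Invert y = (SD_Y/SD_X)(x − M_X) + M_Y:
x = (SD_X/SD_Y)(y − M_Y) + M_X = (4.3/3.5)(6.96 − 9.9) + 13.3
x = 1.228571 × -2.940 + 13.3 = 9.69

9.69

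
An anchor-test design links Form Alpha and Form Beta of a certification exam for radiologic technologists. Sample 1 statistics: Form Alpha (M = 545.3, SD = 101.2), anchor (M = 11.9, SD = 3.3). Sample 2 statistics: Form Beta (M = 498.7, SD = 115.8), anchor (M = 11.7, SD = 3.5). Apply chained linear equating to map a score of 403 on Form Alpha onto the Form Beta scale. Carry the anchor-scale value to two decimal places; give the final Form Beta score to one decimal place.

Form Alpha → anchor (Sample 1): v = (3.3/101.2)(403 − 545.3) + 11.9 = 7.26
anchor → Form Beta (Sample 2): y = (115.8/3.5)(7.26 − 11.7) + 498.7 = 351.8

351.8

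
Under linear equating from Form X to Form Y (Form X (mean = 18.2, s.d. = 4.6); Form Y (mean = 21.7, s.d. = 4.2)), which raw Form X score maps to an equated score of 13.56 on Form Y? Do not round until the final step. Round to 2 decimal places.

Invert y = (SD_Y/SD_X)(x − M_X) + M_Y:
x = (SD_X/SD_Y)(y − M_Y) + M_X = (4.6/4.2)(13.56 − 21.7) + 18.2
x = 1.095238 × -8.140 + 18.2 = 9.28

9.28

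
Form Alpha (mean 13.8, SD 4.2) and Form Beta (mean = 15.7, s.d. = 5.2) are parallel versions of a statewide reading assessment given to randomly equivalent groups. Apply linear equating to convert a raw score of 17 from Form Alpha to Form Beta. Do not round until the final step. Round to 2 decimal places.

19.66

Linear equating: y = (SD_Y/SD_X)(x − M_X) + M_Y
y = (5.2/4.2)(17 − 13.8) + 15.7
y = 1.238095 × 3.2 + 15.7 = 3.9619 + 15.7 = 19.66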